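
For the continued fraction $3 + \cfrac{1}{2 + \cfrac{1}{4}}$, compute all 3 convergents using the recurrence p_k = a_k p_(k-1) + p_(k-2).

Using the convergent recurrence p_i = a_i*p_{i-1} + p_{i-2}, q_i = a_i*q_{i-1} + q_{i-2} with p_{-2}=0, p_{-1}=1, q_{-2}=1, q_{-1}=0:
  i=0: a_0=3, p_0 = 3*1 + 0 = 3, q_0 = 3*0 + 1 = 1.
  i=1: a_1=2, p_1 = 2*3 + 1 = 7, q_1 = 2*1 + 0 = 2.
  i=2: a_2=4, p_2 = 4*7 + 3 = 31, q_2 = 4*2 + 1 = 9.

3/1, 7/2, 31/9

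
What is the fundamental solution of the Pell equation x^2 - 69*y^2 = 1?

First expand sqrt(69) as a continued fraction. With x_i = (sqrt(69) + m_i)/d_i and (m_0, d_0) = (0, 1): a_0 = floor(sqrt(69)) = 8, since 8^2 = 64 <= 69 < 81 = 9^2.
Iterate m_{i+1} = d_i*a_i - m_i, d_{i+1} = (69 - m_{i+1}^2)/d_i, a_{i+1} = floor((a_0 + m_{i+1})/d_{i+1}):
  m_1 = 1*8 - 0 = 8, d_1 = (69 - 8^2)/1 = 5/1 = 5, a_1 = floor((8 + 8)/5) = 3.
  m_2 = 5*3 - 8 = 7, d_2 = (69 - 7^2)/5 = 20/5 = 4, a_2 = floor((8 + 7)/4) = 3.
  m_3 = 4*3 - 7 = 5, d_3 = (69 - 5^2)/4 = 44/4 = 11, a_3 = floor((8 + 5)/11) = 1.
  m_4 = 11*1 - 5 = 6, d_4 = (69 - 6^2)/11 = 33/11 = 3, a_4 = floor((8 + 6)/3) = 4.
  m_5 = 3*4 - 6 = 6, d_5 = (69 - 6^2)/3 = 33/3 = 11, a_5 = floor((8 + 6)/11) = 1.
  m_6 = 11*1 - 6 = 5, d_6 = (69 - 5^2)/11 = 44/11 = 4, a_6 = floor((8 + 5)/4) = 3.
  m_7 = 4*3 - 5 = 7, d_7 = (69 - 7^2)/4 = 20/4 = 5, a_7 = floor((8 + 7)/5) = 3.
  m_8 = 5*3 - 7 = 8, d_8 = (69 - 8^2)/5 = 5/5 = 1, a_8 = floor((8 + 8)/1) = 16.
  m_9 = 1*16 - 8 = 8, d_9 = (69 - 8^2)/1 = 5/1 = 5: (m_9, d_9) = (m_1, d_1) = (8, 5), so from here the quotients repeat a_1, ..., a_8; the period length is 8.
So sqrt(69) = [8; (3, 3, 1, 4, 1, 3, 3, 16)] with period length k = 8.
k is even, so the fundamental solution of x^2 - 69y^2 = 1 is (p_{k-1}, q_{k-1}) = (p_7, q_7); compute convergents through index 7.
Convergents (p_i = a_i*p_{i-1} + p_{i-2}, q_i = a_i*q_{i-1} + q_{i-2} with p_{-2}=0, p_{-1}=1, q_{-2}=1, q_{-1}=0):
  i=0: a_0=8, p_0 = 8*1 + 0 = 8, q_0 = 8*0 + 1 = 1.
  i=1: a_1=3, p_1 = 3*8 + 1 = 25, q_1 = 3*1 + 0 = 3.
  i=2: a_2=3, p_2 = 3*25 + 8 = 83, q_2 = 3*3 + 1 = 10.
  i=3: a_3=1, p_3 = 1*83 + 25 = 108, q_3 = 1*10 + 3 = 13.
  i=4: a_4=4, p_4 = 4*108 + 83 = 515, q_4 = 4*13 + 10 = 62.
  i=5: a_5=1, p_5 = 1*515 + 108 = 623, q_5 = 1*62 + 13 = 75.
  i=6: a_6=3, p_6 = 3*623 + 515 = 2384, q_6 = 3*75 + 62 = 287.
  i=7: a_7=3, p_7 = 3*2384 + 623 = 7775, q_7 = 3*287 + 75 = 936.
Check: 7775^2 - 69*936^2 = 60450625 - 60450624 = 1, so (x, y) = (7775, 936) solves the equation, and by the theorem it is the least positive solution.

(x, y) = (7775, 936)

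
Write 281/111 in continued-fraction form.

Run the Euclidean algorithm on 281 and 111; the successive quotients are the partial quotients a_0, a_1, ... (each step inverts the fractional part left over by the previous one):
  281 = 2*111 + 59, so a_0 = 2.
  111 = 1*59 + 52, so a_1 = 1.
  59 = 1*52 + 7, so a_2 = 1.
  52 = 7*7 + 3, so a_3 = 7.
  7 = 2*3 + 1, so a_4 = 2.
  3 = 3*1 + 0, so a_5 = 3.
The remainder reaches 0 after 6 divisions, so the expansion has 6 partial quotients, read off in order.

[2; 1, 1, 7, 2, 3]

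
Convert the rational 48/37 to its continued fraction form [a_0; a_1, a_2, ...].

Run the Euclidean algorithm on 48 and 37; the successive quotients are the partial quotients a_0, a_1, ... (each step inverts the fractional part left over by the previous one):
  48 = 1*37 + 11, so a_0 = 1.
  37 = 3*11 + 4, so a_1 = 3.
  11 = 2*4 + 3, so a_2 = 2.
  4 = 1*3 + 1, so a_3 = 1.
  3 = 3*1 + 0, so a_4 = 3.
The remainder reaches 0 after 5 divisions, so the expansion has 5 partial quotients, read off in order.

[1; 3, 2, 1, 3]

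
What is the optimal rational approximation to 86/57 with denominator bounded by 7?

3/2

Expand x = 86/57 as a continued fraction with the Euclidean algorithm:
  86 = 1*57 + 29, so a_0 = 1.
  57 = 1*29 + 28, so a_1 = 1.
  29 = 1*28 + 1, so a_2 = 1.
  28 = 28*1 + 0, so a_3 = 28.
so x = [1; 1, 1, 28].
Convergents (p_i = a_i*p_{i-1} + p_{i-2}, q_i = a_i*q_{i-1} + q_{i-2} with p_{-2}=0, p_{-1}=1, q_{-2}=1, q_{-1}=0), until the denominator exceeds 7:
  i=0: a_0=1, p_0 = 1*1 + 0 = 1, q_0 = 1*0 + 1 = 1.
  i=1: a_1=1, p_1 = 1*1 + 1 = 2, q_1 = 1*1 + 0 = 1.
  i=2: a_2=1, p_2 = 1*2 + 1 = 3, q_2 = 1*1 + 1 = 2.
  i=3: a_3=28, p_3 = 28*3 + 2 = 86, q_3 = 28*2 + 1 = 57.
q_3 = 57 > 7, so the last convergent with denominator <= 7 is p_2/q_2 = 3/2.
The closest fraction with denominator <= 7 is either p_2/q_2 or the intermediate fraction (k*p_2 + p_1)/(k*q_2 + q_1) with the largest k >= 1 whose denominator stays <= 7; these approach x as k grows, and every other convergent or intermediate fraction in range is farther away.
Largest k: floor((7 - q_1)/q_2) = floor((7 - 1)/2) = 3.
That gives (3*3 + 2)/(3*2 + 1) = 11/7.
Compare the errors: |x - 3/2| = |86*2 - 3*57|/(57*2) = 1/114, and |x - 11/7| = |86*7 - 11*57|/(57*7) = 25/399.
Cross-multiplying, 1*399 = 399 < 2850 = 25*114, so 1/114 is smaller: the convergent 3/2 is closer to x than 11/7.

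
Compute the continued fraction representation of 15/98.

[0; 6, 1, 1, 7]

Run the Euclidean algorithm on 15 and 98; the successive quotients are the partial quotients a_0, a_1, ... (each step inverts the fractional part left over by the previous one):
  15 = 0*98 + 15, so a_0 = 0.
  98 = 6*15 + 8, so a_1 = 6.
  15 = 1*8 + 7, so a_2 = 1.
  8 = 1*7 + 1, so a_3 = 1.
  7 = 7*1 + 0, so a_4 = 7.
The remainder reaches 0 after 5 divisions, so the expansion has 5 partial quotients, read off in order.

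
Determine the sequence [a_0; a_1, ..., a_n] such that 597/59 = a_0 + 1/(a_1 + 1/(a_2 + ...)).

Run the Euclidean algorithm on 597 and 59; the successive quotients are the partial quotients a_0, a_1, ... (each step inverts the fractional part left over by the previous one):
  597 = 10*59 + 7, so a_0 = 10.
  59 = 8*7 + 3, so a_1 = 8.
  7 = 2*3 + 1, so a_2 = 2.
  3 = 3*1 + 0, so a_3 = 3.
The remainder reaches 0 after 4 divisions, so the expansion has 4 partial quotients, read off in order.

[10; 8, 2, 3]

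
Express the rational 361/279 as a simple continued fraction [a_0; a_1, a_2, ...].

[1; 3, 2, 2, 16]

Run the Euclidean algorithm on 361 and 279; the successive quotients are the partial quotients a_0, a_1, ... (each step inverts the fractional part left over by the previous one):
  361 = 1*279 + 82, so a_0 = 1.
  279 = 3*82 + 33, so a_1 = 3.
  82 = 2*33 + 16, so a_2 = 2.
  33 = 2*16 + 1, so a_3 = 2.
  16 = 16*1 + 0, so a_4 = 16.
The remainder reaches 0 after 5 divisions, so the expansion has 5 partial quotients, read off in order.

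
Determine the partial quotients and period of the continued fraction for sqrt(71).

[8; (2, 2, 1, 7, 1, 2, 2, 16)]

Write x_i = (sqrt(71) + m_i)/d_i with (m_0, d_0) = (0, 1). a_0 = floor(sqrt(71)) = 8, since 8^2 = 64 <= 71 < 81 = 9^2.
Iterate m_{i+1} = d_i*a_i - m_i, d_{i+1} = (71 - m_{i+1}^2)/d_i, a_{i+1} = floor((a_0 + m_{i+1})/d_{i+1}):
  m_1 = 1*8 - 0 = 8, d_1 = (71 - 8^2)/1 = 7/1 = 7, a_1 = floor((8 + 8)/7) = 2.
  m_2 = 7*2 - 8 = 6, d_2 = (71 - 6^2)/7 = 35/7 = 5, a_2 = floor((8 + 6)/5) = 2.
  m_3 = 5*2 - 6 = 4, d_3 = (71 - 4^2)/5 = 55/5 = 11, a_3 = floor((8 + 4)/11) = 1.
  m_4 = 11*1 - 4 = 7, d_4 = (71 - 7^2)/11 = 22/11 = 2, a_4 = floor((8 + 7)/2) = 7.
  m_5 = 2*7 - 7 = 7, d_5 = (71 - 7^2)/2 = 22/2 = 11, a_5 = floor((8 + 7)/11) = 1.
  m_6 = 11*1 - 7 = 4, d_6 = (71 - 4^2)/11 = 55/11 = 5, a_6 = floor((8 + 4)/5) = 2.
  m_7 = 5*2 - 4 = 6, d_7 = (71 - 6^2)/5 = 35/5 = 7, a_7 = floor((8 + 6)/7) = 2.
  m_8 = 7*2 - 6 = 8, d_8 = (71 - 8^2)/7 = 7/7 = 1, a_8 = floor((8 + 8)/1) = 16.
  m_9 = 1*16 - 8 = 8, d_9 = (71 - 8^2)/1 = 7/1 = 7: (m_9, d_9) = (m_1, d_1) = (8, 7), so from here the quotients repeat a_1, ..., a_8; the period length is 8.
Hence the expansion of sqrt(71) is a_0 = 8 followed by the repeating block 2, 2, 1, 7, 1, 2, 2, 16 (period 8).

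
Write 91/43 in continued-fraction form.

Run the Euclidean algorithm on 91 and 43; the successive quotients are the partial quotients a_0, a_1, ... (each step inverts the fractional part left over by the previous one):
  91 = 2*43 + 5, so a_0 = 2.
  43 = 8*5 + 3, so a_1 = 8.
  5 = 1*3 + 2, so a_2 = 1.
  3 = 1*2 + 1, so a_3 = 1.
  2 = 2*1 + 0, so a_4 = 2.
The remainder reaches 0 after 5 divisions, so the expansion has 5 partial quotients, read off in order.

[2; 8, 1, 1, 2]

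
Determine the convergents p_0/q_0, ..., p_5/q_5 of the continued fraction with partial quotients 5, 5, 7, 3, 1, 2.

Using the convergent recurrence p_i = a_i*p_{i-1} + p_{i-2}, q_i = a_i*q_{i-1} + q_{i-2} with p_{-2}=0, p_{-1}=1, q_{-2}=1, q_{-1}=0:
  i=0: a_0=5, p_0 = 5*1 + 0 = 5, q_0 = 5*0 + 1 = 1.
  i=1: a_1=5, p_1 = 5*5 + 1 = 26, q_1 = 5*1 + 0 = 5.
  i=2: a_2=7, p_2 = 7*26 + 5 = 187, q_2 = 7*5 + 1 = 36.
  i=3: a_3=3, p_3 = 3*187 + 26 = 587, q_3 = 3*36 + 5 = 113.
  i=4: a_4=1, p_4 = 1*587 + 187 = 774, q_4 = 1*113 + 36 = 149.
  i=5: a_5=2, p_5 = 2*774 + 587 = 2135, q_5 = 2*149 + 113 = 411.

5/1, 26/5, 187/36, 587/113, 774/149, 2135/411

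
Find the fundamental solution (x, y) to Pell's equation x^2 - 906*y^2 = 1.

First expand sqrt(906) as a continued fraction. With x_i = (sqrt(906) + m_i)/d_i and (m_0, d_0) = (0, 1): a_0 = floor(sqrt(906)) = 30, since 30^2 = 900 <= 906 < 961 = 31^2.
Iterate m_{i+1} = d_i*a_i - m_i, d_{i+1} = (906 - m_{i+1}^2)/d_i, a_{i+1} = floor((a_0 + m_{i+1})/d_{i+1}):
  m_1 = 1*30 - 0 = 30, d_1 = (906 - 30^2)/1 = 6/1 = 6, a_1 = floor((30 + 30)/6) = 10.
  m_2 = 6*10 - 30 = 30, d_2 = (906 - 30^2)/6 = 6/6 = 1, a_2 = floor((30 + 30)/1) = 60.
  m_3 = 1*60 - 30 = 30, d_3 = (906 - 30^2)/1 = 6/1 = 6: (m_3, d_3) = (m_1, d_1) = (30, 6), so from here the quotients repeat a_1, a_2; the period length is 2.
So sqrt(906) = [30; (10, 60)] with period length k = 2.
k is even, so the fundamental solution of x^2 - 906y^2 = 1 is (p_{k-1}, q_{k-1}) = (p_1, q_1); compute convergents through index 1.
Convergents (p_i = a_i*p_{i-1} + p_{i-2}, q_i = a_i*q_{i-1} + q_{i-2} with p_{-2}=0, p_{-1}=1, q_{-2}=1, q_{-1}=0):
  i=0: a_0=30, p_0 = 30*1 + 0 = 30, q_0 = 30*0 + 1 = 1.
  i=1: a_1=10, p_1 = 10*30 + 1 = 301, q_1 = 10*1 + 0 = 10.
Check: 301^2 - 906*10^2 = 90601 - 90600 = 1, so (x, y) = (301, 10) solves the equation, and by the theorem it is the least positive solution.

(x, y) = (301, 10)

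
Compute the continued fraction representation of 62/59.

Run the Euclidean algorithm on 62 and 59; the successive quotients are the partial quotients a_0, a_1, ... (each step inverts the fractional part left over by the previous one):
  62 = 1*59 + 3, so a_0 = 1.
  59 = 19*3 + 2, so a_1 = 19.
  3 = 1*2 + 1, so a_2 = 1.
  2 = 2*1 + 0, so a_3 = 2.
The remainder reaches 0 after 4 divisions, so the expansion has 4 partial quotients, read off in order.

[1; 19, 1, 2]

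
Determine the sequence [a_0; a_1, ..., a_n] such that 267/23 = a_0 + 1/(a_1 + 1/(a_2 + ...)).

[11; 1, 1, 1, 1, 4]

Run the Euclidean algorithm on 267 and 23; the successive quotients are the partial quotients a_0, a_1, ... (each step inverts the fractional part left over by the previous one):
  267 = 11*23 + 14, so a_0 = 11.
  23 = 1*14 + 9, so a_1 = 1.
  14 = 1*9 + 5, so a_2 = 1.
  9 = 1*5 + 4, so a_3 = 1.
  5 = 1*4 + 1, so a_4 = 1.
  4 = 4*1 + 0, so a_5 = 4.
The remainder reaches 0 after 6 divisions, so the expansion has 6 partial quotients, read off in order.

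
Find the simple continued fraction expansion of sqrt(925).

Write x_i = (sqrt(925) + m_i)/d_i with (m_0, d_0) = (0, 1). a_0 = floor(sqrt(925)) = 30, since 30^2 = 900 <= 925 < 961 = 31^2.
Iterate m_{i+1} = d_i*a_i - m_i, d_{i+1} = (925 - m_{i+1}^2)/d_i, a_{i+1} = floor((a_0 + m_{i+1})/d_{i+1}):
  m_1 = 1*30 - 0 = 30, d_1 = (925 - 30^2)/1 = 25/1 = 25, a_1 = floor((30 + 30)/25) = 2.
  m_2 = 25*2 - 30 = 20, d_2 = (925 - 20^2)/25 = 525/25 = 21, a_2 = floor((30 + 20)/21) = 2.
  m_3 = 21*2 - 20 = 22, d_3 = (925 - 22^2)/21 = 441/21 = 21, a_3 = floor((30 + 22)/21) = 2.
  m_4 = 21*2 - 22 = 20, d_4 = (925 - 20^2)/21 = 525/21 = 25, a_4 = floor((30 + 20)/25) = 2.
  m_5 = 25*2 - 20 = 30, d_5 = (925 - 30^2)/25 = 25/25 = 1, a_5 = floor((30 + 30)/1) = 60.
  m_6 = 1*60 - 30 = 30, d_6 = (925 - 30^2)/1 = 25/1 = 25: (m_6, d_6) = (m_1, d_1) = (30, 25), so from here the quotients repeat a_1, ..., a_5; the period length is 5.
Hence the expansion of sqrt(925) is a_0 = 30 followed by the repeating block 2, 2, 2, 2, 60 (period 5).

[30; (2, 2, 2, 2, 60)]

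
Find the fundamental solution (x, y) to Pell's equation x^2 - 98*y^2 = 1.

First expand sqrt(98) as a continued fraction. With x_i = (sqrt(98) + m_i)/d_i and (m_0, d_0) = (0, 1): a_0 = floor(sqrt(98)) = 9, since 9^2 = 81 <= 98 < 100 = 10^2.
Iterate m_{i+1} = d_i*a_i - m_i, d_{i+1} = (98 - m_{i+1}^2)/d_i, a_{i+1} = floor((a_0 + m_{i+1})/d_{i+1}):
  m_1 = 1*9 - 0 = 9, d_1 = (98 - 9^2)/1 = 17/1 = 17, a_1 = floor((9 + 9)/17) = 1.
  m_2 = 17*1 - 9 = 8, d_2 = (98 - 8^2)/17 = 34/17 = 2, a_2 = floor((9 + 8)/2) = 8.
  m_3 = 2*8 - 8 = 8, d_3 = (98 - 8^2)/2 = 34/2 = 17, a_3 = floor((9 + 8)/17) = 1.
  m_4 = 17*1 - 8 = 9, d_4 = (98 - 9^2)/17 = 17/17 = 1, a_4 = floor((9 + 9)/1) = 18.
  m_5 = 1*18 - 9 = 9, d_5 = (98 - 9^2)/1 = 17/1 = 17: (m_5, d_5) = (m_1, d_1) = (9, 17), so from here the quotients repeat a_1, ..., a_4; the period length is 4.
So sqrt(98) = [9; (1, 8, 1, 18)] with period length k = 4.
k is even, so the fundamental solution of x^2 - 98y^2 = 1 is (p_{k-1}, q_{k-1}) = (p_3, q_3); compute convergents through index 3.
Convergents (p_i = a_i*p_{i-1} + p_{i-2}, q_i = a_i*q_{i-1} + q_{i-2} with p_{-2}=0, p_{-1}=1, q_{-2}=1, q_{-1}=0):
  i=0: a_0=9, p_0 = 9*1 + 0 = 9, q_0 = 9*0 + 1 = 1.
  i=1: a_1=1, p_1 = 1*9 + 1 = 10, q_1 = 1*1 + 0 = 1.
  i=2: a_2=8, p_2 = 8*10 + 9 = 89, q_2 = 8*1 + 1 = 9.
  i=3: a_3=1, p_3 = 1*89 + 10 = 99, q_3 = 1*9 + 1 = 10.
Check: 99^2 - 98*10^2 = 9801 - 9800 = 1, so (x, y) = (99, 10) solves the equation, and by the theorem it is the least positive solution.

(x, y) = (99, 10)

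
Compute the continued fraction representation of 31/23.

[1; 2, 1, 7]

Run the Euclidean algorithm on 31 and 23; the successive quotients are the partial quotients a_0, a_1, ... (each step inverts the fractional part left over by the previous one):
  31 = 1*23 + 8, so a_0 = 1.
  23 = 2*8 + 7, so a_1 = 2.
  8 = 1*7 + 1, so a_2 = 1.
  7 = 7*1 + 0, so a_3 = 7.
The remainder reaches 0 after 4 divisions, so the expansion has 4 partial quotients, read off in order.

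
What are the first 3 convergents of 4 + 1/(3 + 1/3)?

4/1, 13/3, 43/10

Using the convergent recurrence p_i = a_i*p_{i-1} + p_{i-2}, q_i = a_i*q_{i-1} + q_{i-2} with p_{-2}=0, p_{-1}=1, q_{-2}=1, q_{-1}=0:
  i=0: a_0=4, p_0 = 4*1 + 0 = 4, q_0 = 4*0 + 1 = 1.
  i=1: a_1=3, p_1 = 3*4 + 1 = 13, q_1 = 3*1 + 0 = 3.
  i=2: a_2=3, p_2 = 3*13 + 4 = 43, q_2 = 3*3 + 1 = 10.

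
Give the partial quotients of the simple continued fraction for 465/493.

[0; 1, 16, 1, 1, 1, 1, 5]

Run the Euclidean algorithm on 465 and 493; the successive quotients are the partial quotients a_0, a_1, ... (each step inverts the fractional part left over by the previous one):
  465 = 0*493 + 465, so a_0 = 0.
  493 = 1*465 + 28, so a_1 = 1.
  465 = 16*28 + 17, so a_2 = 16.
  28 = 1*17 + 11, so a_3 = 1.
  17 = 1*11 + 6, so a_4 = 1.
  11 = 1*6 + 5, so a_5 = 1.
  6 = 1*5 + 1, so a_6 = 1.
  5 = 5*1 + 0, so a_7 = 5.
The remainder reaches 0 after 8 divisions, so the expansion has 8 partial quotients, read off in order.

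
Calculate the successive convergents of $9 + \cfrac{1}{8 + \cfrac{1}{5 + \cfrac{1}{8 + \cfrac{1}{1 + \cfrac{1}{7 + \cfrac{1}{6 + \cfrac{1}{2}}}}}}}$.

Using the convergent recurrence p_i = a_i*p_{i-1} + p_{i-2}, q_i = a_i*q_{i-1} + q_{i-2} with p_{-2}=0, p_{-1}=1, q_{-2}=1, q_{-1}=0:
  i=0: a_0=9, p_0 = 9*1 + 0 = 9, q_0 = 9*0 + 1 = 1.
  i=1: a_1=8, p_1 = 8*9 + 1 = 73, q_1 = 8*1 + 0 = 8.
  i=2: a_2=5, p_2 = 5*73 + 9 = 374, q_2 = 5*8 + 1 = 41.
  i=3: a_3=8, p_3 = 8*374 + 73 = 3065, q_3 = 8*41 + 8 = 336.
  i=4: a_4=1, p_4 = 1*3065 + 374 = 3439, q_4 = 1*336 + 41 = 377.
  i=5: a_5=7, p_5 = 7*3439 + 3065 = 27138, q_5 = 7*377 + 336 = 2975.
  i=6: a_6=6, p_6 = 6*27138 + 3439 = 166267, q_6 = 6*2975 + 377 = 18227.
  i=7: a_7=2, p_7 = 2*166267 + 27138 = 359672, q_7 = 2*18227 + 2975 = 39429.

9/1, 73/8, 374/41, 3065/336, 3439/377, 27138/2975, 166267/18227, 359672/39429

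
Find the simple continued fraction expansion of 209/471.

Run the Euclidean algorithm on 209 and 471; the successive quotients are the partial quotients a_0, a_1, ... (each step inverts the fractional part left over by the previous one):
  209 = 0*471 + 209, so a_0 = 0.
  471 = 2*209 + 53, so a_1 = 2.
  209 = 3*53 + 50, so a_2 = 3.
  53 = 1*50 + 3, so a_3 = 1.
  50 = 16*3 + 2, so a_4 = 16.
  3 = 1*2 + 1, so a_5 = 1.
  2 = 2*1 + 0, so a_6 = 2.
The remainder reaches 0 after 7 divisions, so the expansion has 7 partial quotients, read off in order.

[0; 2, 3, 1, 16, 1, 2]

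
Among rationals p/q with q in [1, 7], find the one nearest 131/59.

11/5

Expand x = 131/59 as a continued fraction with the Euclidean algorithm:
  131 = 2*59 + 13, so a_0 = 2.
  59 = 4*13 + 7, so a_1 = 4.
  13 = 1*7 + 6, so a_2 = 1.
  7 = 1*6 + 1, so a_3 = 1.
  6 = 6*1 + 0, so a_4 = 6.
so x = [2; 4, 1, 1, 6].
Convergents (p_i = a_i*p_{i-1} + p_{i-2}, q_i = a_i*q_{i-1} + q_{i-2} with p_{-2}=0, p_{-1}=1, q_{-2}=1, q_{-1}=0), until the denominator exceeds 7:
  i=0: a_0=2, p_0 = 2*1 + 0 = 2, q_0 = 2*0 + 1 = 1.
  i=1: a_1=4, p_1 = 4*2 + 1 = 9, q_1 = 4*1 + 0 = 4.
  i=2: a_2=1, p_2 = 1*9 + 2 = 11, q_2 = 1*4 + 1 = 5.
  i=3: a_3=1, p_3 = 1*11 + 9 = 20, q_3 = 1*5 + 4 = 9.
q_3 = 9 > 7, so the last convergent with denominator <= 7 is p_2/q_2 = 11/5.
The closest fraction with denominator <= 7 is either p_2/q_2 or the intermediate fraction (k*p_2 + p_1)/(k*q_2 + q_1) with the largest k >= 1 whose denominator stays <= 7; these approach x as k grows, and every other convergent or intermediate fraction in range is farther away.
Largest k: floor((7 - q_1)/q_2) = floor((7 - 4)/5) = 0.
Since k = 0, no intermediate fraction beyond p_2/q_2 has denominator <= 7, so the convergent 11/5 is the closest (its error is |131*5 - 11*59|/(59*5) = 6/295).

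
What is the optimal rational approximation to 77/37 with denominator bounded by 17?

25/12

Expand x = 77/37 as a continued fraction with the Euclidean algorithm:
  77 = 2*37 + 3, so a_0 = 2.
  37 = 12*3 + 1, so a_1 = 12.
  3 = 3*1 + 0, so a_2 = 3.
so x = [2; 12, 3].
Convergents (p_i = a_i*p_{i-1} + p_{i-2}, q_i = a_i*q_{i-1} + q_{i-2} with p_{-2}=0, p_{-1}=1, q_{-2}=1, q_{-1}=0), until the denominator exceeds 17:
  i=0: a_0=2, p_0 = 2*1 + 0 = 2, q_0 = 2*0 + 1 = 1.
  i=1: a_1=12, p_1 = 12*2 + 1 = 25, q_1 = 12*1 + 0 = 12.
  i=2: a_2=3, p_2 = 3*25 + 2 = 77, q_2 = 3*12 + 1 = 37.
q_2 = 37 > 17, so the last convergent with denominator <= 17 is p_1/q_1 = 25/12.
The closest fraction with denominator <= 17 is either p_1/q_1 or the intermediate fraction (k*p_1 + p_0)/(k*q_1 + q_0) with the largest k >= 1 whose denominator stays <= 17; these approach x as k grows, and every other convergent or intermediate fraction in range is farther away.
Largest k: floor((17 - q_0)/q_1) = floor((17 - 1)/12) = 1.
That gives (1*25 + 2)/(1*12 + 1) = 27/13.
Compare the errors: |x - 25/12| = |77*12 - 25*37|/(37*12) = 1/444, and |x - 27/13| = |77*13 - 27*37|/(37*13) = 2/481.
Cross-multiplying, 1*481 = 481 < 888 = 2*444, so 1/444 is smaller: the convergent 25/12 is closer to x than 27/13.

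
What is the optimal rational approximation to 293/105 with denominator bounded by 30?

Expand x = 293/105 as a continued fraction with the Euclidean algorithm:
  293 = 2*105 + 83, so a_0 = 2.
  105 = 1*83 + 22, so a_1 = 1.
  83 = 3*22 + 17, so a_2 = 3.
  22 = 1*17 + 5, so a_3 = 1.
  17 = 3*5 + 2, so a_4 = 3.
  5 = 2*2 + 1, so a_5 = 2.
  2 = 2*1 + 0, so a_6 = 2.
so x = [2; 1, 3, 1, 3, 2, 2].
Convergents (p_i = a_i*p_{i-1} + p_{i-2}, q_i = a_i*q_{i-1} + q_{i-2} with p_{-2}=0, p_{-1}=1, q_{-2}=1, q_{-1}=0), until the denominator exceeds 30:
  i=0: a_0=2, p_0 = 2*1 + 0 = 2, q_0 = 2*0 + 1 = 1.
  i=1: a_1=1, p_1 = 1*2 + 1 = 3, q_1 = 1*1 + 0 = 1.
  i=2: a_2=3, p_2 = 3*3 + 2 = 11, q_2 = 3*1 + 1 = 4.
  i=3: a_3=1, p_3 = 1*11 + 3 = 14, q_3 = 1*4 + 1 = 5.
  i=4: a_4=3, p_4 = 3*14 + 11 = 53, q_4 = 3*5 + 4 = 19.
  i=5: a_5=2, p_5 = 2*53 + 14 = 120, q_5 = 2*19 + 5 = 43.
q_5 = 43 > 30, so the last convergent with denominator <= 30 is p_4/q_4 = 53/19.
The closest fraction with denominator <= 30 is either p_4/q_4 or the intermediate fraction (k*p_4 + p_3)/(k*q_4 + q_3) with the largest k >= 1 whose denominator stays <= 30; these approach x as k grows, and every other convergent or intermediate fraction in range is farther away.
Largest k: floor((30 - q_3)/q_4) = floor((30 - 5)/19) = 1.
That gives (1*53 + 14)/(1*19 + 5) = 67/24.
Compare the errors: |x - 53/19| = |293*19 - 53*105|/(105*19) = 2/1995, and |x - 67/24| = |293*24 - 67*105|/(105*24) = 3/2520.
Cross-multiplying, 2*2520 = 5040 < 5985 = 3*1995, so 2/1995 is smaller: the convergent 53/19 is closer to x than 67/24.

53/19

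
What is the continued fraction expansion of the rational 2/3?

[0; 1, 2]

Run the Euclidean algorithm on 2 and 3; the successive quotients are the partial quotients a_0, a_1, ... (each step inverts the fractional part left over by the previous one):
  2 = 0*3 + 2, so a_0 = 0.
  3 = 1*2 + 1, so a_1 = 1.
  2 = 2*1 + 0, so a_2 = 2.
The remainder reaches 0 after 3 divisions, so the expansion has 3 partial quotients, read off in order.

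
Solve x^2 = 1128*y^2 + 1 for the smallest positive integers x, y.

(x, y) = (2351, 70)

First expand sqrt(1128) as a continued fraction. With x_i = (sqrt(1128) + m_i)/d_i and (m_0, d_0) = (0, 1): a_0 = floor(sqrt(1128)) = 33, since 33^2 = 1089 <= 1128 < 1156 = 34^2.
Iterate m_{i+1} = d_i*a_i - m_i, d_{i+1} = (1128 - m_{i+1}^2)/d_i, a_{i+1} = floor((a_0 + m_{i+1})/d_{i+1}):
  m_1 = 1*33 - 0 = 33, d_1 = (1128 - 33^2)/1 = 39/1 = 39, a_1 = floor((33 + 33)/39) = 1.
  m_2 = 39*1 - 33 = 6, d_2 = (1128 - 6^2)/39 = 1092/39 = 28, a_2 = floor((33 + 6)/28) = 1.
  m_3 = 28*1 - 6 = 22, d_3 = (1128 - 22^2)/28 = 644/28 = 23, a_3 = floor((33 + 22)/23) = 2.
  m_4 = 23*2 - 22 = 24, d_4 = (1128 - 24^2)/23 = 552/23 = 24, a_4 = floor((33 + 24)/24) = 2.
  m_5 = 24*2 - 24 = 24, d_5 = (1128 - 24^2)/24 = 552/24 = 23, a_5 = floor((33 + 24)/23) = 2.
  m_6 = 23*2 - 24 = 22, d_6 = (1128 - 22^2)/23 = 644/23 = 28, a_6 = floor((33 + 22)/28) = 1.
  m_7 = 28*1 - 22 = 6, d_7 = (1128 - 6^2)/28 = 1092/28 = 39, a_7 = floor((33 + 6)/39) = 1.
  m_8 = 39*1 - 6 = 33, d_8 = (1128 - 33^2)/39 = 39/39 = 1, a_8 = floor((33 + 33)/1) = 66.
  m_9 = 1*66 - 33 = 33, d_9 = (1128 - 33^2)/1 = 39/1 = 39: (m_9, d_9) = (m_1, d_1) = (33, 39), so from here the quotients repeat a_1, ..., a_8; the period length is 8.
So sqrt(1128) = [33; (1, 1, 2, 2, 2, 1, 1, 66)] with period length k = 8.
k is even, so the fundamental solution of x^2 - 1128y^2 = 1 is (p_{k-1}, q_{k-1}) = (p_7, q_7); compute convergents through index 7.
Convergents (p_i = a_i*p_{i-1} + p_{i-2}, q_i = a_i*q_{i-1} + q_{i-2} with p_{-2}=0, p_{-1}=1, q_{-2}=1, q_{-1}=0):
  i=0: a_0=33, p_0 = 33*1 + 0 = 33, q_0 = 33*0 + 1 = 1.
  i=1: a_1=1, p_1 = 1*33 + 1 = 34, q_1 = 1*1 + 0 = 1.
  i=2: a_2=1, p_2 = 1*34 + 33 = 67, q_2 = 1*1 + 1 = 2.
  i=3: a_3=2, p_3 = 2*67 + 34 = 168, q_3 = 2*2 + 1 = 5.
  i=4: a_4=2, p_4 = 2*168 + 67 = 403, q_4 = 2*5 + 2 = 12.
  i=5: a_5=2, p_5 = 2*403 + 168 = 974, q_5 = 2*12 + 5 = 29.
  i=6: a_6=1, p_6 = 1*974 + 403 = 1377, q_6 = 1*29 + 12 = 41.
  i=7: a_7=1, p_7 = 1*1377 + 974 = 2351, q_7 = 1*41 + 29 = 70.
Check: 2351^2 - 1128*70^2 = 5527201 - 5527200 = 1, so (x, y) = (2351, 70) solves the equation, and by the theorem it is the least positive solution.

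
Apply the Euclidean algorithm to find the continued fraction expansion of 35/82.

Run the Euclidean algorithm on 35 and 82; the successive quotients are the partial quotients a_0, a_1, ... (each step inverts the fractional part left over by the previous one):
  35 = 0*82 + 35, so a_0 = 0.
  82 = 2*35 + 12, so a_1 = 2.
  35 = 2*12 + 11, so a_2 = 2.
  12 = 1*11 + 1, so a_3 = 1.
  11 = 11*1 + 0, so a_4 = 11.
The remainder reaches 0 after 5 divisions, so the expansion has 5 partial quotients, read off in order.

[0; 2, 2, 1, 11]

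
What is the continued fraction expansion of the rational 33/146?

Run the Euclidean algorithm on 33 and 146; the successive quotients are the partial quotients a_0, a_1, ... (each step inverts the fractional part left over by the previous one):
  33 = 0*146 + 33, so a_0 = 0.
  146 = 4*33 + 14, so a_1 = 4.
  33 = 2*14 + 5, so a_2 = 2.
  14 = 2*5 + 4, so a_3 = 2.
  5 = 1*4 + 1, so a_4 = 1.
  4 = 4*1 + 0, so a_5 = 4.
The remainder reaches 0 after 6 divisions, so the expansion has 6 partial quotients, read off in order.

[0; 4, 2, 2, 1, 4]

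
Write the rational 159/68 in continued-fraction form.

Run the Euclidean algorithm on 159 and 68; the successive quotients are the partial quotients a_0, a_1, ... (each step inverts the fractional part left over by the previous one):
  159 = 2*68 + 23, so a_0 = 2.
  68 = 2*23 + 22, so a_1 = 2.
  23 = 1*22 + 1, so a_2 = 1.
  22 = 22*1 + 0, so a_3 = 22.
The remainder reaches 0 after 4 divisions, so the expansion has 4 partial quotients, read off in order.

[2; 2, 1, 22]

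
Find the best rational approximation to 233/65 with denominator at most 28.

43/12

Expand x = 233/65 as a continued fraction with the Euclidean algorithm:
  233 = 3*65 + 38, so a_0 = 3.
  65 = 1*38 + 27, so a_1 = 1.
  38 = 1*27 + 11, so a_2 = 1.
  27 = 2*11 + 5, so a_3 = 2.
  11 = 2*5 + 1, so a_4 = 2.
  5 = 5*1 + 0, so a_5 = 5.
so x = [3; 1, 1, 2, 2, 5].
Convergents (p_i = a_i*p_{i-1} + p_{i-2}, q_i = a_i*q_{i-1} + q_{i-2} with p_{-2}=0, p_{-1}=1, q_{-2}=1, q_{-1}=0), until the denominator exceeds 28:
  i=0: a_0=3, p_0 = 3*1 + 0 = 3, q_0 = 3*0 + 1 = 1.
  i=1: a_1=1, p_1 = 1*3 + 1 = 4, q_1 = 1*1 + 0 = 1.
  i=2: a_2=1, p_2 = 1*4 + 3 = 7, q_2 = 1*1 + 1 = 2.
  i=3: a_3=2, p_3 = 2*7 + 4 = 18, q_3 = 2*2 + 1 = 5.
  i=4: a_4=2, p_4 = 2*18 + 7 = 43, q_4 = 2*5 + 2 = 12.
  i=5: a_5=5, p_5 = 5*43 + 18 = 233, q_5 = 5*12 + 5 = 65.
q_5 = 65 > 28, so the last convergent with denominator <= 28 is p_4/q_4 = 43/12.
The closest fraction with denominator <= 28 is either p_4/q_4 or the intermediate fraction (k*p_4 + p_3)/(k*q_4 + q_3) with the largest k >= 1 whose denominator stays <= 28; these approach x as k grows, and every other convergent or intermediate fraction in range is farther away.
Largest k: floor((28 - q_3)/q_4) = floor((28 - 5)/12) = 1.
That gives (1*43 + 18)/(1*12 + 5) = 61/17.
Compare the errors: |x - 43/12| = |233*12 - 43*65|/(65*12) = 1/780, and |x - 61/17| = |233*17 - 61*65|/(65*17) = 4/1105.
Cross-multiplying, 1*1105 = 1105 < 3120 = 4*780, so 1/780 is smaller: the convergent 43/12 is closer to x than 61/17.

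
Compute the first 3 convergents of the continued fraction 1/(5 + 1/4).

Using the convergent recurrence p_i = a_i*p_{i-1} + p_{i-2}, q_i = a_i*q_{i-1} + q_{i-2} with p_{-2}=0, p_{-1}=1, q_{-2}=1, q_{-1}=0:
  i=0: a_0=0, p_0 = 0*1 + 0 = 0, q_0 = 0*0 + 1 = 1.
  i=1: a_1=5, p_1 = 5*0 + 1 = 1, q_1 = 5*1 + 0 = 5.
  i=2: a_2=4, p_2 = 4*1 + 0 = 4, q_2 = 4*5 + 1 = 21.

0/1, 1/5, 4/21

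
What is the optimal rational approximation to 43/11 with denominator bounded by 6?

23/6

Expand x = 43/11 as a continued fraction with the Euclidean algorithm:
  43 = 3*11 + 10, so a_0 = 3.
  11 = 1*10 + 1, so a_1 = 1.
  10 = 10*1 + 0, so a_2 = 10.
so x = [3; 1, 10].
Convergents (p_i = a_i*p_{i-1} + p_{i-2}, q_i = a_i*q_{i-1} + q_{i-2} with p_{-2}=0, p_{-1}=1, q_{-2}=1, q_{-1}=0), until the denominator exceeds 6:
  i=0: a_0=3, p_0 = 3*1 + 0 = 3, q_0 = 3*0 + 1 = 1.
  i=1: a_1=1, p_1 = 1*3 + 1 = 4, q_1 = 1*1 + 0 = 1.
  i=2: a_2=10, p_2 = 10*4 + 3 = 43, q_2 = 10*1 + 1 = 11.
q_2 = 11 > 6, so the last convergent with denominator <= 6 is p_1/q_1 = 4/1.
The closest fraction with denominator <= 6 is either p_1/q_1 or the intermediate fraction (k*p_1 + p_0)/(k*q_1 + q_0) with the largest k >= 1 whose denominator stays <= 6; these approach x as k grows, and every other convergent or intermediate fraction in range is farther away.
Largest k: floor((6 - q_0)/q_1) = floor((6 - 1)/1) = 5.
That gives (5*4 + 3)/(5*1 + 1) = 23/6.
Compare the errors: |x - 4/1| = |43*1 - 4*11|/(11*1) = 1/11, and |x - 23/6| = |43*6 - 23*11|/(11*6) = 5/66.
Cross-multiplying, 5*11 = 55 < 66 = 1*66, so 5/66 is smaller: the intermediate fraction 23/6 is closer to x than 4/1.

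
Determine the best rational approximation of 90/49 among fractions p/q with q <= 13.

11/6

Expand x = 90/49 as a continued fraction with the Euclidean algorithm:
  90 = 1*49 + 41, so a_0 = 1.
  49 = 1*41 + 8, so a_1 = 1.
  41 = 5*8 + 1, so a_2 = 5.
  8 = 8*1 + 0, so a_3 = 8.
so x = [1; 1, 5, 8].
Convergents (p_i = a_i*p_{i-1} + p_{i-2}, q_i = a_i*q_{i-1} + q_{i-2} with p_{-2}=0, p_{-1}=1, q_{-2}=1, q_{-1}=0), until the denominator exceeds 13:
  i=0: a_0=1, p_0 = 1*1 + 0 = 1, q_0 = 1*0 + 1 = 1.
  i=1: a_1=1, p_1 = 1*1 + 1 = 2, q_1 = 1*1 + 0 = 1.
  i=2: a_2=5, p_2 = 5*2 + 1 = 11, q_2 = 5*1 + 1 = 6.
  i=3: a_3=8, p_3 = 8*11 + 2 = 90, q_3 = 8*6 + 1 = 49.
q_3 = 49 > 13, so the last convergent with denominator <= 13 is p_2/q_2 = 11/6.
The closest fraction with denominator <= 13 is either p_2/q_2 or the intermediate fraction (k*p_2 + p_1)/(k*q_2 + q_1) with the largest k >= 1 whose denominator stays <= 13; these approach x as k grows, and every other convergent or intermediate fraction in range is farther away.
Largest k: floor((13 - q_1)/q_2) = floor((13 - 1)/6) = 2.
That gives (2*11 + 2)/(2*6 + 1) = 24/13.
Compare the errors: |x - 11/6| = |90*6 - 11*49|/(49*6) = 1/294, and |x - 24/13| = |90*13 - 24*49|/(49*13) = 6/637.
Cross-multiplying, 1*637 = 637 < 1764 = 6*294, so 1/294 is smaller: the convergent 11/6 is closer to x than 24/13.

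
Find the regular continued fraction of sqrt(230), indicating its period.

[15; (6, 30)]

Write x_i = (sqrt(230) + m_i)/d_i with (m_0, d_0) = (0, 1). a_0 = floor(sqrt(230)) = 15, since 15^2 = 225 <= 230 < 256 = 16^2.
Iterate m_{i+1} = d_i*a_i - m_i, d_{i+1} = (230 - m_{i+1}^2)/d_i, a_{i+1} = floor((a_0 + m_{i+1})/d_{i+1}):
  m_1 = 1*15 - 0 = 15, d_1 = (230 - 15^2)/1 = 5/1 = 5, a_1 = floor((15 + 15)/5) = 6.
  m_2 = 5*6 - 15 = 15, d_2 = (230 - 15^2)/5 = 5/5 = 1, a_2 = floor((15 + 15)/1) = 30.
  m_3 = 1*30 - 15 = 15, d_3 = (230 - 15^2)/1 = 5/1 = 5: (m_3, d_3) = (m_1, d_1) = (15, 5), so from here the quotients repeat a_1, a_2; the period length is 2.
Hence the expansion of sqrt(230) is a_0 = 15 followed by the repeating block 6, 30 (period 2).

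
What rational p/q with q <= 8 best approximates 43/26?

Expand x = 43/26 as a continued fraction with the Euclidean algorithm:
  43 = 1*26 + 17, so a_0 = 1.
  26 = 1*17 + 9, so a_1 = 1.
  17 = 1*9 + 8, so a_2 = 1.
  9 = 1*8 + 1, so a_3 = 1.
  8 = 8*1 + 0, so a_4 = 8.
so x = [1; 1, 1, 1, 8].
Convergents (p_i = a_i*p_{i-1} + p_{i-2}, q_i = a_i*q_{i-1} + q_{i-2} with p_{-2}=0, p_{-1}=1, q_{-2}=1, q_{-1}=0), until the denominator exceeds 8:
  i=0: a_0=1, p_0 = 1*1 + 0 = 1, q_0 = 1*0 + 1 = 1.
  i=1: a_1=1, p_1 = 1*1 + 1 = 2, q_1 = 1*1 + 0 = 1.
  i=2: a_2=1, p_2 = 1*2 + 1 = 3, q_2 = 1*1 + 1 = 2.
  i=3: a_3=1, p_3 = 1*3 + 2 = 5, q_3 = 1*2 + 1 = 3.
  i=4: a_4=8, p_4 = 8*5 + 3 = 43, q_4 = 8*3 + 2 = 26.
q_4 = 26 > 8, so the last convergent with denominator <= 8 is p_3/q_3 = 5/3.
The closest fraction with denominator <= 8 is either p_3/q_3 or the intermediate fraction (k*p_3 + p_2)/(k*q_3 + q_2) with the largest k >= 1 whose denominator stays <= 8; these approach x as k grows, and every other convergent or intermediate fraction in range is farther away.
Largest k: floor((8 - q_2)/q_3) = floor((8 - 2)/3) = 2.
That gives (2*5 + 3)/(2*3 + 2) = 13/8.
Compare the errors: |x - 5/3| = |43*3 - 5*26|/(26*3) = 1/78, and |x - 13/8| = |43*8 - 13*26|/(26*8) = 6/208.
Cross-multiplying, 1*208 = 208 < 468 = 6*78, so 1/78 is smaller: the convergent 5/3 is closer to x than 13/8.

5/3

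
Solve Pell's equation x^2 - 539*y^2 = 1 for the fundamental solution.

First expand sqrt(539) as a continued fraction. With x_i = (sqrt(539) + m_i)/d_i and (m_0, d_0) = (0, 1): a_0 = floor(sqrt(539)) = 23, since 23^2 = 529 <= 539 < 576 = 24^2.
Iterate m_{i+1} = d_i*a_i - m_i, d_{i+1} = (539 - m_{i+1}^2)/d_i, a_{i+1} = floor((a_0 + m_{i+1})/d_{i+1}):
  m_1 = 1*23 - 0 = 23, d_1 = (539 - 23^2)/1 = 10/1 = 10, a_1 = floor((23 + 23)/10) = 4.
  m_2 = 10*4 - 23 = 17, d_2 = (539 - 17^2)/10 = 250/10 = 25, a_2 = floor((23 + 17)/25) = 1.
  m_3 = 25*1 - 17 = 8, d_3 = (539 - 8^2)/25 = 475/25 = 19, a_3 = floor((23 + 8)/19) = 1.
  m_4 = 19*1 - 8 = 11, d_4 = (539 - 11^2)/19 = 418/19 = 22, a_4 = floor((23 + 11)/22) = 1.
  m_5 = 22*1 - 11 = 11, d_5 = (539 - 11^2)/22 = 418/22 = 19, a_5 = floor((23 + 11)/19) = 1.
  m_6 = 19*1 - 11 = 8, d_6 = (539 - 8^2)/19 = 475/19 = 25, a_6 = floor((23 + 8)/25) = 1.
  m_7 = 25*1 - 8 = 17, d_7 = (539 - 17^2)/25 = 250/25 = 10, a_7 = floor((23 + 17)/10) = 4.
  m_8 = 10*4 - 17 = 23, d_8 = (539 - 23^2)/10 = 10/10 = 1, a_8 = floor((23 + 23)/1) = 46.
  m_9 = 1*46 - 23 = 23, d_9 = (539 - 23^2)/1 = 10/1 = 10: (m_9, d_9) = (m_1, d_1) = (23, 10), so from here the quotients repeat a_1, ..., a_8; the period length is 8.
So sqrt(539) = [23; (4, 1, 1, 1, 1, 1, 4, 46)] with period length k = 8.
k is even, so the fundamental solution of x^2 - 539y^2 = 1 is (p_{k-1}, q_{k-1}) = (p_7, q_7); compute convergents through index 7.
Convergents (p_i = a_i*p_{i-1} + p_{i-2}, q_i = a_i*q_{i-1} + q_{i-2} with p_{-2}=0, p_{-1}=1, q_{-2}=1, q_{-1}=0):
  i=0: a_0=23, p_0 = 23*1 + 0 = 23, q_0 = 23*0 + 1 = 1.
  i=1: a_1=4, p_1 = 4*23 + 1 = 93, q_1 = 4*1 + 0 = 4.
  i=2: a_2=1, p_2 = 1*93 + 23 = 116, q_2 = 1*4 + 1 = 5.
  i=3: a_3=1, p_3 = 1*116 + 93 = 209, q_3 = 1*5 + 4 = 9.
  i=4: a_4=1, p_4 = 1*209 + 116 = 325, q_4 = 1*9 + 5 = 14.
  i=5: a_5=1, p_5 = 1*325 + 209 = 534, q_5 = 1*14 + 9 = 23.
  i=6: a_6=1, p_6 = 1*534 + 325 = 859, q_6 = 1*23 + 14 = 37.
  i=7: a_7=4, p_7 = 4*859 + 534 = 3970, q_7 = 4*37 + 23 = 171.
Check: 3970^2 - 539*171^2 = 15760900 - 15760899 = 1, so (x, y) = (3970, 171) solves the equation, and by the theorem it is the least positive solution.

(x, y) = (3970, 171)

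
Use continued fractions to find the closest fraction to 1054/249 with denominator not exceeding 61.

182/43

Expand x = 1054/249 as a continued fraction with the Euclidean algorithm:
  1054 = 4*249 + 58, so a_0 = 4.
  249 = 4*58 + 17, so a_1 = 4.
  58 = 3*17 + 7, so a_2 = 3.
  17 = 2*7 + 3, so a_3 = 2.
  7 = 2*3 + 1, so a_4 = 2.
  3 = 3*1 + 0, so a_5 = 3.
so x = [4; 4, 3, 2, 2, 3].
Convergents (p_i = a_i*p_{i-1} + p_{i-2}, q_i = a_i*q_{i-1} + q_{i-2} with p_{-2}=0, p_{-1}=1, q_{-2}=1, q_{-1}=0), until the denominator exceeds 61:
  i=0: a_0=4, p_0 = 4*1 + 0 = 4, q_0 = 4*0 + 1 = 1.
  i=1: a_1=4, p_1 = 4*4 + 1 = 17, q_1 = 4*1 + 0 = 4.
  i=2: a_2=3, p_2 = 3*17 + 4 = 55, q_2 = 3*4 + 1 = 13.
  i=3: a_3=2, p_3 = 2*55 + 17 = 127, q_3 = 2*13 + 4 = 30.
  i=4: a_4=2, p_4 = 2*127 + 55 = 309, q_4 = 2*30 + 13 = 73.
q_4 = 73 > 61, so the last convergent with denominator <= 61 is p_3/q_3 = 127/30.
The closest fraction with denominator <= 61 is either p_3/q_3 or the intermediate fraction (k*p_3 + p_2)/(k*q_3 + q_2) with the largest k >= 1 whose denominator stays <= 61; these approach x as k grows, and every other convergent or intermediate fraction in range is farther away.
Largest k: floor((61 - q_2)/q_3) = floor((61 - 13)/30) = 1.
That gives (1*127 + 55)/(1*30 + 13) = 182/43.
Compare the errors: |x - 127/30| = |1054*30 - 127*249|/(249*30) = 3/7470, and |x - 182/43| = |1054*43 - 182*249|/(249*43) = 4/10707.
Cross-multiplying, 4*7470 = 29880 < 32121 = 3*10707, so 4/10707 is smaller: the intermediate fraction 182/43 is closer to x than 127/30.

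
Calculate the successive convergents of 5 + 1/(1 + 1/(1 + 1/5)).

Using the convergent recurrence p_i = a_i*p_{i-1} + p_{i-2}, q_i = a_i*q_{i-1} + q_{i-2} with p_{-2}=0, p_{-1}=1, q_{-2}=1, q_{-1}=0:
  i=0: a_0=5, p_0 = 5*1 + 0 = 5, q_0 = 5*0 + 1 = 1.
  i=1: a_1=1, p_1 = 1*5 + 1 = 6, q_1 = 1*1 + 0 = 1.
  i=2: a_2=1, p_2 = 1*6 + 5 = 11, q_2 = 1*1 + 1 = 2.
  i=3: a_3=5, p_3 = 5*11 + 6 = 61, q_3 = 5*2 + 1 = 11.

5/1, 6/1, 11/2, 61/11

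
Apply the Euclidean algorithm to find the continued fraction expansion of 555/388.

Run the Euclidean algorithm on 555 and 388; the successive quotients are the partial quotients a_0, a_1, ... (each step inverts the fractional part left over by the previous one):
  555 = 1*388 + 167, so a_0 = 1.
  388 = 2*167 + 54, so a_1 = 2.
  167 = 3*54 + 5, so a_2 = 3.
  54 = 10*5 + 4, so a_3 = 10.
  5 = 1*4 + 1, so a_4 = 1.
  4 = 4*1 + 0, so a_5 = 4.
The remainder reaches 0 after 6 divisions, so the expansion has 6 partial quotients, read off in order.

[1; 2, 3, 10, 1, 4]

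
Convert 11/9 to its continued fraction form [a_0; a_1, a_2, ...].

[1; 4, 2]

Run the Euclidean algorithm on 11 and 9; the successive quotients are the partial quotients a_0, a_1, ... (each step inverts the fractional part left over by the previous one):
  11 = 1*9 + 2, so a_0 = 1.
  9 = 4*2 + 1, so a_1 = 4.
  2 = 2*1 + 0, so a_2 = 2.
The remainder reaches 0 after 3 divisions, so the expansion has 3 partial quotients, read off in order.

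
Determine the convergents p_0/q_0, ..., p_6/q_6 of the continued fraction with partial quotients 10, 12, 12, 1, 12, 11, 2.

10/1, 121/12, 1462/145, 1583/157, 20458/2029, 226621/22476, 473700/46981

Using the convergent recurrence p_i = a_i*p_{i-1} + p_{i-2}, q_i = a_i*q_{i-1} + q_{i-2} with p_{-2}=0, p_{-1}=1, q_{-2}=1, q_{-1}=0:
  i=0: a_0=10, p_0 = 10*1 + 0 = 10, q_0 = 10*0 + 1 = 1.
  i=1: a_1=12, p_1 = 12*10 + 1 = 121, q_1 = 12*1 + 0 = 12.
  i=2: a_2=12, p_2 = 12*121 + 10 = 1462, q_2 = 12*12 + 1 = 145.
  i=3: a_3=1, p_3 = 1*1462 + 121 = 1583, q_3 = 1*145 + 12 = 157.
  i=4: a_4=12, p_4 = 12*1583 + 1462 = 20458, q_4 = 12*157 + 145 = 2029.
  i=5: a_5=11, p_5 = 11*20458 + 1583 = 226621, q_5 = 11*2029 + 157 = 22476.
  i=6: a_6=2, p_6 = 2*226621 + 20458 = 473700, q_6 = 2*22476 + 2029 = 46981.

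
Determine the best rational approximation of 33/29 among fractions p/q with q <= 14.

8/7

Expand x = 33/29 as a continued fraction with the Euclidean algorithm:
  33 = 1*29 + 4, so a_0 = 1.
  29 = 7*4 + 1, so a_1 = 7.
  4 = 4*1 + 0, so a_2 = 4.
so x = [1; 7, 4].
Convergents (p_i = a_i*p_{i-1} + p_{i-2}, q_i = a_i*q_{i-1} + q_{i-2} with p_{-2}=0, p_{-1}=1, q_{-2}=1, q_{-1}=0), until the denominator exceeds 14:
  i=0: a_0=1, p_0 = 1*1 + 0 = 1, q_0 = 1*0 + 1 = 1.
  i=1: a_1=7, p_1 = 7*1 + 1 = 8, q_1 = 7*1 + 0 = 7.
  i=2: a_2=4, p_2 = 4*8 + 1 = 33, q_2 = 4*7 + 1 = 29.
q_2 = 29 > 14, so the last convergent with denominator <= 14 is p_1/q_1 = 8/7.
The closest fraction with denominator <= 14 is either p_1/q_1 or the intermediate fraction (k*p_1 + p_0)/(k*q_1 + q_0) with the largest k >= 1 whose denominator stays <= 14; these approach x as k grows, and every other convergent or intermediate fraction in range is farther away.
Largest k: floor((14 - q_0)/q_1) = floor((14 - 1)/7) = 1.
That gives (1*8 + 1)/(1*7 + 1) = 9/8.
Compare the errors: |x - 8/7| = |33*7 - 8*29|/(29*7) = 1/203, and |x - 9/8| = |33*8 - 9*29|/(29*8) = 3/232.
Cross-multiplying, 1*232 = 232 < 609 = 3*203, so 1/203 is smaller: the convergent 8/7 is closer to x than 9/8.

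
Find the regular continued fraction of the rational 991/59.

Run the Euclidean algorithm on 991 and 59; the successive quotients are the partial quotients a_0, a_1, ... (each step inverts the fractional part left over by the previous one):
  991 = 16*59 + 47, so a_0 = 16.
  59 = 1*47 + 12, so a_1 = 1.
  47 = 3*12 + 11, so a_2 = 3.
  12 = 1*11 + 1, so a_3 = 1.
  11 = 11*1 + 0, so a_4 = 11.
The remainder reaches 0 after 5 divisions, so the expansion has 5 partial quotients, read off in order.

[16; 1, 3, 1, 11]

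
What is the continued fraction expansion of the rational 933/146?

[6; 2, 1, 1, 3, 1, 1, 3]

Run the Euclidean algorithm on 933 and 146; the successive quotients are the partial quotients a_0, a_1, ... (each step inverts the fractional part left over by the previous one):
  933 = 6*146 + 57, so a_0 = 6.
  146 = 2*57 + 32, so a_1 = 2.
  57 = 1*32 + 25, so a_2 = 1.
  32 = 1*25 + 7, so a_3 = 1.
  25 = 3*7 + 4, so a_4 = 3.
  7 = 1*4 + 3, so a_5 = 1.
  4 = 1*3 + 1, so a_6 = 1.
  3 = 3*1 + 0, so a_7 = 3.
The remainder reaches 0 after 8 divisions, so the expansion has 8 partial quotients, read off in order.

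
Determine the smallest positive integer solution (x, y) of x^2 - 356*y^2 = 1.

(x, y) = (500001, 26500)

First expand sqrt(356) as a continued fraction. With x_i = (sqrt(356) + m_i)/d_i and (m_0, d_0) = (0, 1): a_0 = floor(sqrt(356)) = 18, since 18^2 = 324 <= 356 < 361 = 19^2.
Iterate m_{i+1} = d_i*a_i - m_i, d_{i+1} = (356 - m_{i+1}^2)/d_i, a_{i+1} = floor((a_0 + m_{i+1})/d_{i+1}):
  m_1 = 1*18 - 0 = 18, d_1 = (356 - 18^2)/1 = 32/1 = 32, a_1 = floor((18 + 18)/32) = 1.
  m_2 = 32*1 - 18 = 14, d_2 = (356 - 14^2)/32 = 160/32 = 5, a_2 = floor((18 + 14)/5) = 6.
  m_3 = 5*6 - 14 = 16, d_3 = (356 - 16^2)/5 = 100/5 = 20, a_3 = floor((18 + 16)/20) = 1.
  m_4 = 20*1 - 16 = 4, d_4 = (356 - 4^2)/20 = 340/20 = 17, a_4 = floor((18 + 4)/17) = 1.
  m_5 = 17*1 - 4 = 13, d_5 = (356 - 13^2)/17 = 187/17 = 11, a_5 = floor((18 + 13)/11) = 2.
  m_6 = 11*2 - 13 = 9, d_6 = (356 - 9^2)/11 = 275/11 = 25, a_6 = floor((18 + 9)/25) = 1.
  m_7 = 25*1 - 9 = 16, d_7 = (356 - 16^2)/25 = 100/25 = 4, a_7 = floor((18 + 16)/4) = 8.
  m_8 = 4*8 - 16 = 16, d_8 = (356 - 16^2)/4 = 100/4 = 25, a_8 = floor((18 + 16)/25) = 1.
  m_9 = 25*1 - 16 = 9, d_9 = (356 - 9^2)/25 = 275/25 = 11, a_9 = floor((18 + 9)/11) = 2.
  m_10 = 11*2 - 9 = 13, d_10 = (356 - 13^2)/11 = 187/11 = 17, a_10 = floor((18 + 13)/17) = 1.
  m_11 = 17*1 - 13 = 4, d_11 = (356 - 4^2)/17 = 340/17 = 20, a_11 = floor((18 + 4)/20) = 1.
  m_12 = 20*1 - 4 = 16, d_12 = (356 - 16^2)/20 = 100/20 = 5, a_12 = floor((18 + 16)/5) = 6.
  m_13 = 5*6 - 16 = 14, d_13 = (356 - 14^2)/5 = 160/5 = 32, a_13 = floor((18 + 14)/32) = 1.
  m_14 = 32*1 - 14 = 18, d_14 = (356 - 18^2)/32 = 32/32 = 1, a_14 = floor((18 + 18)/1) = 36.
  m_15 = 1*36 - 18 = 18, d_15 = (356 - 18^2)/1 = 32/1 = 32: (m_15, d_15) = (m_1, d_1) = (18, 32), so from here the quotients repeat a_1, ..., a_14; the period length is 14.
So sqrt(356) = [18; (1, 6, 1, 1, 2, 1, 8, 1, 2, 1, 1, 6, 1, 36)] with period length k = 14.
k is even, so the fundamental solution of x^2 - 356y^2 = 1 is (p_{k-1}, q_{k-1}) = (p_13, q_13); compute convergents through index 13.
Convergents (p_i = a_i*p_{i-1} + p_{i-2}, q_i = a_i*q_{i-1} + q_{i-2} with p_{-2}=0, p_{-1}=1, q_{-2}=1, q_{-1}=0):
  i=0: a_0=18, p_0 = 18*1 + 0 = 18, q_0 = 18*0 + 1 = 1.
  i=1: a_1=1, p_1 = 1*18 + 1 = 19, q_1 = 1*1 + 0 = 1.
  i=2: a_2=6, p_2 = 6*19 + 18 = 132, q_2 = 6*1 + 1 = 7.
  i=3: a_3=1, p_3 = 1*132 + 19 = 151, q_3 = 1*7 + 1 = 8.
  i=4: a_4=1, p_4 = 1*151 + 132 = 283, q_4 = 1*8 + 7 = 15.
  i=5: a_5=2, p_5 = 2*283 + 151 = 717, q_5 = 2*15 + 8 = 38.
  i=6: a_6=1, p_6 = 1*717 + 283 = 1000, q_6 = 1*38 + 15 = 53.
  i=7: a_7=8, p_7 = 8*1000 + 717 = 8717, q_7 = 8*53 + 38 = 462.
  i=8: a_8=1, p_8 = 1*8717 + 1000 = 9717, q_8 = 1*462 + 53 = 515.
  i=9: a_9=2, p_9 = 2*9717 + 8717 = 28151, q_9 = 2*515 + 462 = 1492.
  i=10: a_10=1, p_10 = 1*28151 + 9717 = 37868, q_10 = 1*1492 + 515 = 2007.
  i=11: a_11=1, p_11 = 1*37868 + 28151 = 66019, q_11 = 1*2007 + 1492 = 3499.
  i=12: a_12=6, p_12 = 6*66019 + 37868 = 433982, q_12 = 6*3499 + 2007 = 23001.
  i=13: a_13=1, p_13 = 1*433982 + 66019 = 500001, q_13 = 1*23001 + 3499 = 26500.
Check: 500001^2 - 356*26500^2 = 250001000001 - 250001000000 = 1, so (x, y) = (500001, 26500) solves the equation, and by the theorem it is the least positive solution.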